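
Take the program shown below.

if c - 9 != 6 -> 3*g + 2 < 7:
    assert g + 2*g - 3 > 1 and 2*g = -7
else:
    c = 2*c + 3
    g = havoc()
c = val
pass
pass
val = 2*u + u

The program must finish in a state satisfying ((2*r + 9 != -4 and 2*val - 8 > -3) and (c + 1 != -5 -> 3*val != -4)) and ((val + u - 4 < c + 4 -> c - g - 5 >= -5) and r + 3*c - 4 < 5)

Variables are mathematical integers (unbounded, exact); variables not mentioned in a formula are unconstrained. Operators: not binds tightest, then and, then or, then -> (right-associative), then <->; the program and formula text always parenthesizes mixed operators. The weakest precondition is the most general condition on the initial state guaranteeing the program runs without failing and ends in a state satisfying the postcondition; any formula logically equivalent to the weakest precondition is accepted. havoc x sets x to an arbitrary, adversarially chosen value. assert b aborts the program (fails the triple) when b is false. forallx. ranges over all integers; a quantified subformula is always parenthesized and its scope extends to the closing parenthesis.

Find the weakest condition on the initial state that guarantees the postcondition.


Working backward. After the program, the postcondition ((2*r + 9 != -4 and 2*val - 8 > -3) and (c + 1 != -5 -> 3*val != -4)) and ((val + u - 4 < c + 4 -> c - g - 5 >= -5) and r + 3*c - 4 < 5) must hold; in canonical form it is 2*r != -13 and 2*val > 5 and (c != -6 -> 3*val != -4) and (u + val < c + 8 -> c >= g) and 3*c + r < 9.
Before val := 2*u + u: 2*r != -13 and 6*u > 5 and (c != -6 -> 9*u != -4) and (4*u < c + 8 -> c >= g) and 3*c + r < 9
Before skip: 2*r != -13 and 6*u > 5 and (c != -6 -> 9*u != -4) and (4*u < c + 8 -> c >= g) and 3*c + r < 9
Before skip: 2*r != -13 and 6*u > 5 and (c != -6 -> 9*u != -4) and (4*u < c + 8 -> c >= g) and 3*c + r < 9
Before c := val: 2*r != -13 and 6*u > 5 and (val != -6 -> 9*u != -4) and (4*u < val + 8 -> val >= g) and r + 3*val < 9
Then branch requires 3*g > 4 and 2*g = -7 and 2*r != -13 and 6*u > 5 and (val != -6 -> 9*u != -4) and (4*u < val + 8 -> val >= g) and r + 3*val < 9; else branch requires forall g_1. (2*r != -13 and 6*u > 5 and (val != -6 -> 9*u != -4) and (4*u < val + 8 -> val >= g_1) and r + 3*val < 9).
Before the if: ((c != 15 -> 3*g < 5) -> (3*g > 4 and 2*g = -7 and 2*r != -13 and 6*u > 5 and (val != -6 -> 9*u != -4) and (4*u < val + 8 -> val >= g) and r + 3*val < 9)) and ((not (c != 15 -> 3*g < 5)) -> (forall g_1. (2*r != -13 and 6*u > 5 and (val != -6 -> 9*u != -4) and (4*u < val + 8 -> val >= g_1) and r + 3*val < 9)))
Answer: WP = ((c != 15 -> 3*g < 5) -> (3*g > 4 and 2*g = -7 and 2*r != -13 and 6*u > 5 and (val != -6 -> 9*u != -4) and (4*u < val + 8 -> val >= g) and r + 3*val < 9)) and ((not (c != 15 -> 3*g < 5)) -> (forall g_1. (2*r != -13 and 6*u > 5 and (val != -6 -> 9*u != -4) and (4*u < val + 8 -> val >= g_1) and r + 3*val < 9)))


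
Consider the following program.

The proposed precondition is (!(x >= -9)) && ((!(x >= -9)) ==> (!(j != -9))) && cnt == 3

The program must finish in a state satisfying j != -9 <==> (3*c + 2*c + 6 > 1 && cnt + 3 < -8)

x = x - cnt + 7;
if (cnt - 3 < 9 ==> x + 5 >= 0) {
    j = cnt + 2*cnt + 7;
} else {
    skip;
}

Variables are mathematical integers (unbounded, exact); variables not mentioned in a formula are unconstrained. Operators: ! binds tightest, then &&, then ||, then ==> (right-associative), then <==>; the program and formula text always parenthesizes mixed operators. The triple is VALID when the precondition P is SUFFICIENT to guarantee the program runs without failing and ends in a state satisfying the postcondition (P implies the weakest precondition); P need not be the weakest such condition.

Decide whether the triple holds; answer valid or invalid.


Working backward. After the program, the postcondition j != -9 <==> (3*c + 2*c + 6 > 1 && cnt + 3 < -8) must hold; in canonical form it is j != -9 <==> (5*c > -5 && cnt < -11).
Then branch requires 3*cnt != -16 <==> (5*c > -5 && cnt < -11); else branch requires j != -9 <==> (5*c > -5 && cnt < -11).
Before the if: ((cnt < 12 ==> x >= -5) ==> (3*cnt != -16 <==> (5*c > -5 && cnt < -11))) && ((!(cnt < 12 ==> x >= -5)) ==> (j != -9 <==> (5*c > -5 && cnt < -11)))
Before x := x - cnt + 7: ((cnt < 12 ==> x >= cnt - 12) ==> (3*cnt != -16 <==> (5*c > -5 && cnt < -11))) && ((!(cnt < 12 ==> x >= cnt - 12)) ==> (j != -9 <==> (5*c > -5 && cnt < -11)))
The weakest precondition is ((cnt < 12 ==> x >= cnt - 12) ==> (3*cnt != -16 <==> (5*c > -5 && cnt < -11))) && ((!(cnt < 12 ==> x >= cnt - 12)) ==> (j != -9 <==> (5*c > -5 && cnt < -11))).
Check whether (!(x >= -9)) && ((!(x >= -9)) ==> (!(j != -9))) && cnt == 3 implies it.
Every state satisfying the precondition satisfies the weakest precondition: the implication holds.
Answer: valid


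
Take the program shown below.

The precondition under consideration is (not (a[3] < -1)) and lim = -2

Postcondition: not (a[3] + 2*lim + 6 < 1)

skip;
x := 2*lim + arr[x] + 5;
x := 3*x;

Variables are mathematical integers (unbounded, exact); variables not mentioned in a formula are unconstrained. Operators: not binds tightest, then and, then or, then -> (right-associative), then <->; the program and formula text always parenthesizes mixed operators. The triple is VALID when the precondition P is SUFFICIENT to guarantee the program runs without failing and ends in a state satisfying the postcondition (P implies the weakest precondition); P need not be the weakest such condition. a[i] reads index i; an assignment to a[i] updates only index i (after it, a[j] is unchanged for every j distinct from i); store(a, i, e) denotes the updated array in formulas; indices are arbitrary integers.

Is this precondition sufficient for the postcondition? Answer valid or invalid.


Working backward. After the program, the postcondition not (a[3] + 2*lim + 6 < 1) must hold; in canonical form it is not (a[3] + 2*lim < -5).
Before x := 3*x: not (a[3] + 2*lim < -5)
Before x := 2*lim + arr[x] + 5: not (a[3] + 2*lim < -5)
Before skip: not (a[3] + 2*lim < -5)
The weakest precondition is not (a[3] + 2*lim < -5).
Check whether (not (a[3] < -1)) and lim = -2 implies it.
Every state satisfying the precondition satisfies the weakest precondition: the implication holds.
Answer: valid


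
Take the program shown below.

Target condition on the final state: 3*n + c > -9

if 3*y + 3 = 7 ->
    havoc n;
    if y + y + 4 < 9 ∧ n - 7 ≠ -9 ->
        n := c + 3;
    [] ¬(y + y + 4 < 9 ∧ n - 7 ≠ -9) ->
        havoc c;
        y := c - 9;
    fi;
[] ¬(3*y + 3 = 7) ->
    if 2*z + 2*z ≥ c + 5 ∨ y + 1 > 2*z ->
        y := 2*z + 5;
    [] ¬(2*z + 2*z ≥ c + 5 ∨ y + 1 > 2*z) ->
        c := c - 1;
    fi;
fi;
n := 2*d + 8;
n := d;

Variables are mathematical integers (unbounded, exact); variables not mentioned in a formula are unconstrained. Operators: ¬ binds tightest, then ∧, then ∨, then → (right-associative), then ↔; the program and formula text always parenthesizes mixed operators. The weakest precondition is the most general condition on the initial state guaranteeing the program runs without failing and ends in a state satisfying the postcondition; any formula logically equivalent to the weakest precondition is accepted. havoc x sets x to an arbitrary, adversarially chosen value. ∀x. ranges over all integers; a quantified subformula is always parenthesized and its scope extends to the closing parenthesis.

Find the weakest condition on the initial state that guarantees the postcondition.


Working backward. After the program, the postcondition 3*n + c > -9 must hold; in canonical form it is c + 3*n > -9.
Before n := d: c + 3*d > -9
Before n := 2*d + 8: c + 3*d > -9
Then branch requires ∀n_1. (((2*y < 5 ∧ n_1 ≠ -2) → c + 3*d > -9) ∧ ((¬(2*y < 5 ∧ n_1 ≠ -2)) → (∀c_1. c_1 + 3*d > -9))); else branch requires ((4*z ≥ c + 5 ∨ y > 2*z - 1) → c + 3*d > -9) ∧ ((¬(4*z ≥ c + 5 ∨ y > 2*z - 1)) → c + 3*d > -8).
Before the if: (3*y = 4 → (∀n_1. (((2*y < 5 ∧ n_1 ≠ -2) → c + 3*d > -9) ∧ ((¬(2*y < 5 ∧ n_1 ≠ -2)) → (∀c_1. c_1 + 3*d > -9))))) ∧ ((¬(3*y = 4)) → (((4*z ≥ c + 5 ∨ y > 2*z - 1) → c + 3*d > -9) ∧ ((¬(4*z ≥ c + 5 ∨ y > 2*z - 1)) → c + 3*d > -8)))
Answer: WP = (3*y = 4 → (∀n_1. (((2*y < 5 ∧ n_1 ≠ -2) → c + 3*d > -9) ∧ ((¬(2*y < 5 ∧ n_1 ≠ -2)) → (∀c_1. c_1 + 3*d > -9))))) ∧ ((¬(3*y = 4)) → (((4*z ≥ c + 5 ∨ y > 2*z - 1) → c + 3*d > -9) ∧ ((¬(4*z ≥ c + 5 ∨ y > 2*z - 1)) → c + 3*d > -8)))


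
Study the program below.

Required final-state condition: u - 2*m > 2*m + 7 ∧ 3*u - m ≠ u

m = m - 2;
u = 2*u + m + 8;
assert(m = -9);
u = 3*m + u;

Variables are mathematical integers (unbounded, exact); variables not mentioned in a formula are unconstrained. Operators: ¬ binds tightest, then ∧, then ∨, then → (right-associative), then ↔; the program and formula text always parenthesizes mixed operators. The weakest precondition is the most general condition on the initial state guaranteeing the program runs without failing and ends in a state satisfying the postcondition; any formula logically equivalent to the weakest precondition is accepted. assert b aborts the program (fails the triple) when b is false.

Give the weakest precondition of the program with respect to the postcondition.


Working backward. After the program, the postcondition u - 2*m > 2*m + 7 ∧ 3*u - m ≠ u must hold; in canonical form it is u > 4*m + 7 ∧ 2*u ≠ m.
Before u := 3*m + u: u > m + 7 ∧ 5*m + 2*u ≠ 0
Before assert m = -9: m = -9 ∧ u > m + 7 ∧ 5*m + 2*u ≠ 0
Before u := 2*u + m + 8: m = -9 ∧ 2*u > -1 ∧ 7*m + 4*u ≠ -16
Before m := m - 2: m = -7 ∧ 2*u > -1 ∧ 7*m + 4*u ≠ -2
Answer: WP = m = -7 ∧ 2*u > -1 ∧ 7*m + 4*u ≠ -2


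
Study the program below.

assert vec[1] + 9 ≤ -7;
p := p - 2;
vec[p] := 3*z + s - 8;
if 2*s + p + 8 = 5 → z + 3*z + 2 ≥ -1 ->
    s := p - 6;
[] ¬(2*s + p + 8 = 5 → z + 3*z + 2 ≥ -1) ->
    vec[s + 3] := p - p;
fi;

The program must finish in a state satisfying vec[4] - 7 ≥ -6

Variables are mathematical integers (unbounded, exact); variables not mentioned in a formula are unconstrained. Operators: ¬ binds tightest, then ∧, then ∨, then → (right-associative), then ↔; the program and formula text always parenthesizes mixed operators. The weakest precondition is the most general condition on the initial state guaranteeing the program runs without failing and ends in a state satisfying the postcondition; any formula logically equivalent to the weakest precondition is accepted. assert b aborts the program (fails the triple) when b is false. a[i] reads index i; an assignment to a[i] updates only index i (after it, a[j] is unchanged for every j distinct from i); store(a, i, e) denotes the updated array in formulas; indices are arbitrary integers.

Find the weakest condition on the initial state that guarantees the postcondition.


Working backward. After the program, the postcondition vec[4] - 7 ≥ -6 must hold; in canonical form it is vec[4] ≥ 1.
Then branch requires vec[4] ≥ 1; else branch requires store(vec, s + 3, 0)[4] ≥ 1.
Before the if: ((p + 2*s = -3 → 4*z ≥ -3) → vec[4] ≥ 1) ∧ ((¬(p + 2*s = -3 → 4*z ≥ -3)) → store(vec, s + 3, 0)[4] ≥ 1)
Before vec[p] := 3*z + s - 8: ((p + 2*s = -3 → 4*z ≥ -3) → store(vec, p, s + 3*z - 8)[4] ≥ 1) ∧ ((¬(p + 2*s = -3 → 4*z ≥ -3)) → store(store(vec, p, s + 3*z - 8), s + 3, 0)[4] ≥ 1)
Before p := p - 2: ((p + 2*s = -1 → 4*z ≥ -3) → store(vec, p - 2, s + 3*z - 8)[4] ≥ 1) ∧ ((¬(p + 2*s = -1 → 4*z ≥ -3)) → store(store(vec, p - 2, s + 3*z - 8), s + 3, 0)[4] ≥ 1)
Before assert vec[1] + 9 ≤ -7: vec[1] ≤ -16 ∧ ((p + 2*s = -1 → 4*z ≥ -3) → store(vec, p - 2, s + 3*z - 8)[4] ≥ 1) ∧ ((¬(p + 2*s = -1 → 4*z ≥ -3)) → store(store(vec, p - 2, s + 3*z - 8), s + 3, 0)[4] ≥ 1)
Answer: WP = vec[1] ≤ -16 ∧ ((p + 2*s = -1 → 4*z ≥ -3) → store(vec, p - 2, s + 3*z - 8)[4] ≥ 1) ∧ ((¬(p + 2*s = -1 → 4*z ≥ -3)) → store(store(vec, p - 2, s + 3*z - 8), s + 3, 0)[4] ≥ 1)


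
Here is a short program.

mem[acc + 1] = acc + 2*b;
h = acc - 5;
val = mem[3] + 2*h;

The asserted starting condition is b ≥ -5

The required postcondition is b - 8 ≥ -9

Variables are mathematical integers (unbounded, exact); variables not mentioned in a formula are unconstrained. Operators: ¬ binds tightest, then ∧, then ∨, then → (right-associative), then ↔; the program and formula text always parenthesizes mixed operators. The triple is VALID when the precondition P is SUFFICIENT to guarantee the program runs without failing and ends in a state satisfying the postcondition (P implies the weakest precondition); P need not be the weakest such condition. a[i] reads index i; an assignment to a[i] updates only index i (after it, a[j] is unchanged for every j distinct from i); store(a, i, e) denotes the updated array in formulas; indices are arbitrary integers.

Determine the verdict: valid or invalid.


Working backward. After the program, the postcondition b - 8 ≥ -9 must hold; in canonical form it is b ≥ -1.
Before val := mem[3] + 2*h: b ≥ -1
Before h := acc - 5: b ≥ -1
Before mem[acc + 1] := acc + 2*b: b ≥ -1
The weakest precondition is b ≥ -1.
Check whether b ≥ -5 implies it.
Countermodel: at the initial state b = -5, the precondition holds but the weakest precondition fails.
Answer: invalid


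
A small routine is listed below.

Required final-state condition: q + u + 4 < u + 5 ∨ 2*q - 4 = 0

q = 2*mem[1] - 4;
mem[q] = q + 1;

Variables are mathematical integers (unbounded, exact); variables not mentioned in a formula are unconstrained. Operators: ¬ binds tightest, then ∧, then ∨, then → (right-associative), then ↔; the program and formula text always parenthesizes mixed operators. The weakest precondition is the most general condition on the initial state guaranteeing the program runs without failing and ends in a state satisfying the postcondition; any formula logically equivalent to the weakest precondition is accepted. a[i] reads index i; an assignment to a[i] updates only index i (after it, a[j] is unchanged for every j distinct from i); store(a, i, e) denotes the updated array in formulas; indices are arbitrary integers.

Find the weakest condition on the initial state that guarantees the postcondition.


Working backward. After the program, the postcondition q + u + 4 < u + 5 ∨ 2*q - 4 = 0 must hold; in canonical form it is q < 1 ∨ 2*q = 4.
Before mem[q] := q + 1: q < 1 ∨ 2*q = 4
Before q := 2*mem[1] - 4: 2*mem[1] < 5 ∨ 4*mem[1] = 12
Answer: WP = 2*mem[1] < 5 ∨ 4*mem[1] = 12


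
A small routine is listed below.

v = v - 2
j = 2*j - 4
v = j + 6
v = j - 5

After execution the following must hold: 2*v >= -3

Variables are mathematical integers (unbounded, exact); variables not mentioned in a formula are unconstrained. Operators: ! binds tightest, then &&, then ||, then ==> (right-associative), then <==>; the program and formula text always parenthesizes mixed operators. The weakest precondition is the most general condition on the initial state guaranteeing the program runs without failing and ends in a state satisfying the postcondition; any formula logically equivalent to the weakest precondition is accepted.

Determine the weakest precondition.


Working backward. After the program, 2*v >= -3 must hold.
Before v := j - 5: 2*j >= 7
Before v := j + 6: 2*j >= 7
Before j := 2*j - 4: 4*j >= 15
Before v := v - 2: 4*j >= 15
Answer: WP = 4*j >= 15


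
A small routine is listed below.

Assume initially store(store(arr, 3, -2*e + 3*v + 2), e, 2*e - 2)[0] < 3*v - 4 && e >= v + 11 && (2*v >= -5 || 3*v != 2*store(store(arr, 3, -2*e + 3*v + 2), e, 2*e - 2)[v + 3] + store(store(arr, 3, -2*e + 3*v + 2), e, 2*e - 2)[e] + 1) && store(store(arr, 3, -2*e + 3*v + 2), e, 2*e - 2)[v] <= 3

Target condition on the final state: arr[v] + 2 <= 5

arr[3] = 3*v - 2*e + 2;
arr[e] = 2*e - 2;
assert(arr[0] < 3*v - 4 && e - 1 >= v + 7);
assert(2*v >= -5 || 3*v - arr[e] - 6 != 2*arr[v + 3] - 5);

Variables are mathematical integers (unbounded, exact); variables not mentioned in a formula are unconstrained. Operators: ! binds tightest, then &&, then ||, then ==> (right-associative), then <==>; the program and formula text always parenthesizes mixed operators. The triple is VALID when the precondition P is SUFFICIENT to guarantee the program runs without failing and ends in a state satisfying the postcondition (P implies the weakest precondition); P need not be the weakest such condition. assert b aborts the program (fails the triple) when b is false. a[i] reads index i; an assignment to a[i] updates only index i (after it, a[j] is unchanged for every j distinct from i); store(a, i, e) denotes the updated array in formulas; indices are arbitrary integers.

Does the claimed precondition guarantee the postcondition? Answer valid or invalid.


Working backward. After the program, the postcondition arr[v] + 2 <= 5 must hold; in canonical form it is arr[v] <= 3.
Before assert 2*v >= -5 || 3*v - arr[e] - 6 != 2*arr[v + 3] - 5: (2*v >= -5 || 3*v != 2*arr[v + 3] + arr[e] + 1) && arr[v] <= 3
Before assert arr[0] < 3*v - 4 && e - 1 >= v + 7: arr[0] < 3*v - 4 && e >= v + 8 && (2*v >= -5 || 3*v != 2*arr[v + 3] + arr[e] + 1) && arr[v] <= 3
Before arr[e] := 2*e - 2: store(arr, e, 2*e - 2)[0] < 3*v - 4 && e >= v + 8 && (2*v >= -5 || 3*v != 2*store(arr, e, 2*e - 2)[v + 3] + store(arr, e, 2*e - 2)[e] + 1) && store(arr, e, 2*e - 2)[v] <= 3
Before arr[3] := 3*v - 2*e + 2: store(store(arr, 3, -2*e + 3*v + 2), e, 2*e - 2)[0] < 3*v - 4 && e >= v + 8 && (2*v >= -5 || 3*v != 2*store(store(arr, 3, -2*e + 3*v + 2), e, 2*e - 2)[v + 3] + store(store(arr, 3, -2*e + 3*v + 2), e, 2*e - 2)[e] + 1) && store(store(arr, 3, -2*e + 3*v + 2), e, 2*e - 2)[v] <= 3
The weakest precondition is store(store(arr, 3, -2*e + 3*v + 2), e, 2*e - 2)[0] < 3*v - 4 && e >= v + 8 && (2*v >= -5 || 3*v != 2*store(store(arr, 3, -2*e + 3*v + 2), e, 2*e - 2)[v + 3] + store(store(arr, 3, -2*e + 3*v + 2), e, 2*e - 2)[e] + 1) && store(store(arr, 3, -2*e + 3*v + 2), e, 2*e - 2)[v] <= 3.
Check whether store(store(arr, 3, -2*e + 3*v + 2), e, 2*e - 2)[0] < 3*v - 4 && e >= v + 11 && (2*v >= -5 || 3*v != 2*store(store(arr, 3, -2*e + 3*v + 2), e, 2*e - 2)[v + 3] + store(store(arr, 3, -2*e + 3*v + 2), e, 2*e - 2)[e] + 1) && store(store(arr, 3, -2*e + 3*v + 2), e, 2*e - 2)[v] <= 3 implies it.
Every state satisfying the precondition satisfies the weakest precondition: the implication holds.
Answer: valid


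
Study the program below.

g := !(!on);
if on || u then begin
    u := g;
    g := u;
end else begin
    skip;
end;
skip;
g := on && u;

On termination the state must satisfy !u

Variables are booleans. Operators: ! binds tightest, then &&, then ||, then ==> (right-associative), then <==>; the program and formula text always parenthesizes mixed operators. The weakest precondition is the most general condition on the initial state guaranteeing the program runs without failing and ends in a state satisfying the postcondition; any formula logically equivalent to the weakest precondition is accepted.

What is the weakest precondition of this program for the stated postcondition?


Working backward. After the program, !u must hold.
Before g := on && u: !u
Before skip: !u
Then branch requires !g; else branch requires !u.
Before the if: ((on || u) ==> (!g)) && ((!(on || u)) ==> (!u))
Before g := !(!on): ((on || u) ==> (!on)) && ((!(on || u)) ==> (!u))
Answer: WP = ((on || u) ==> (!on)) && ((!(on || u)) ==> (!u))


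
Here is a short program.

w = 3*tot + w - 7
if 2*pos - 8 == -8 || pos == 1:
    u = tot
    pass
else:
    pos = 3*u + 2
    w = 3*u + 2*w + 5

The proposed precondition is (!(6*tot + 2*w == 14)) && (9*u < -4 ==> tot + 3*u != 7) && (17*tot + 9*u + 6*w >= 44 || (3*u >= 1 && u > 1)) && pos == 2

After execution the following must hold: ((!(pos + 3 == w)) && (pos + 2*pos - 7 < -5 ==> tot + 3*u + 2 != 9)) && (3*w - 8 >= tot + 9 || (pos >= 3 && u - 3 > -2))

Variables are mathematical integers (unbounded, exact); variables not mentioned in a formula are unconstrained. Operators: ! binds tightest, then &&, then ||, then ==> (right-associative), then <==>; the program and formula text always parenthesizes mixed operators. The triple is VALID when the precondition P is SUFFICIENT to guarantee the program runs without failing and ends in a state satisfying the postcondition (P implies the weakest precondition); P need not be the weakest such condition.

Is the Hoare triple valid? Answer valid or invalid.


Working backward. After the program, the postcondition ((!(pos + 3 == w)) && (pos + 2*pos - 7 < -5 ==> tot + 3*u + 2 != 9)) && (3*w - 8 >= tot + 9 || (pos >= 3 && u - 3 > -2)) must hold; in canonical form it is (!(pos == w - 3)) && (3*pos < 2 ==> tot + 3*u != 7) && (3*w >= tot + 17 || (pos >= 3 && u > 1)).
Then branch requires (!(pos == w - 3)) && (3*pos < 2 ==> 4*tot != 7) && (3*w >= tot + 17 || (pos >= 3 && tot > 1)); else branch requires (!(2*w == 0)) && (9*u < -4 ==> tot + 3*u != 7) && (9*u + 6*w >= tot + 2 || (3*u >= 1 && u > 1)).
Before the if: ((2*pos == 0 || pos == 1) ==> ((!(pos == w - 3)) && (3*pos < 2 ==> 4*tot != 7) && (3*w >= tot + 17 || (pos >= 3 && tot > 1)))) && ((!(2*pos == 0 || pos == 1)) ==> ((!(2*w == 0)) && (9*u < -4 ==> tot + 3*u != 7) && (9*u + 6*w >= tot + 2 || (3*u >= 1 && u > 1))))
Before w := 3*tot + w - 7: ((2*pos == 0 || pos == 1) ==> ((!(pos == 3*tot + w - 10)) && (3*pos < 2 ==> 4*tot != 7) && (8*tot + 3*w >= 38 || (pos >= 3 && tot > 1)))) && ((!(2*pos == 0 || pos == 1)) ==> ((!(6*tot + 2*w == 14)) && (9*u < -4 ==> tot + 3*u != 7) && (17*tot + 9*u + 6*w >= 44 || (3*u >= 1 && u > 1))))
The weakest precondition is ((2*pos == 0 || pos == 1) ==> ((!(pos == 3*tot + w - 10)) && (3*pos < 2 ==> 4*tot != 7) && (8*tot + 3*w >= 38 || (pos >= 3 && tot > 1)))) && ((!(2*pos == 0 || pos == 1)) ==> ((!(6*tot + 2*w == 14)) && (9*u < -4 ==> tot + 3*u != 7) && (17*tot + 9*u + 6*w >= 44 || (3*u >= 1 && u > 1)))).
Check whether (!(6*tot + 2*w == 14)) && (9*u < -4 ==> tot + 3*u != 7) && (17*tot + 9*u + 6*w >= 44 || (3*u >= 1 && u > 1)) && pos == 2 implies it.
Every state satisfying the precondition satisfies the weakest precondition: the implication holds.
Answer: valid


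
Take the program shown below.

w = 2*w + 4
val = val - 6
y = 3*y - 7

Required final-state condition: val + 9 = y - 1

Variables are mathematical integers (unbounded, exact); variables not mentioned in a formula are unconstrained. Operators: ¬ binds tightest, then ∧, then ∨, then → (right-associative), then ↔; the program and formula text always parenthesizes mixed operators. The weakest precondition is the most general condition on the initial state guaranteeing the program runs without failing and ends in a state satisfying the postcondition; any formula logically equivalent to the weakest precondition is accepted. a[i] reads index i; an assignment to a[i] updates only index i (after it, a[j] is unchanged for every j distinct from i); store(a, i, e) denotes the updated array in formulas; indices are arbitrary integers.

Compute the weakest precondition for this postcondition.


Working backward. After the program, the postcondition val + 9 = y - 1 must hold; in canonical form it is val = y - 10.
Before y := 3*y - 7: val = 3*y - 17
Before val := val - 6: val = 3*y - 11
Before w := 2*w + 4: val = 3*y - 11
Answer: WP = val = 3*y - 11


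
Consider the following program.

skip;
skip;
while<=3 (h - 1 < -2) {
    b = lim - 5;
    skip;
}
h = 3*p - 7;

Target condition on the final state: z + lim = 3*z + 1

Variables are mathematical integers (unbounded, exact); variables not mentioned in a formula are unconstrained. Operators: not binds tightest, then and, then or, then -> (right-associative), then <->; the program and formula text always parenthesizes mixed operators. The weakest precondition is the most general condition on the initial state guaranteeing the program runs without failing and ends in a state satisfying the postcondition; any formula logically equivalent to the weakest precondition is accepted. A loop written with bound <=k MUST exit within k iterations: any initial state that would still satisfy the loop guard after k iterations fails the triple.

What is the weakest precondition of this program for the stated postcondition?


Working backward. After the program, the postcondition z + lim = 3*z + 1 must hold; in canonical form it is lim = 2*z + 1.
Before h := 3*p - 7: lim = 2*z + 1
Before the loop (bound <=3), unroll the exhaustion recursion (WP_0 = exit-now case; WP_j = one more guarded iteration, up to j = 3):
  WP_0: (not (h < -1)) and lim = 2*z + 1
  WP_1: (h < -1 -> ((not (h < -1)) and lim = 2*z + 1)) and ((not (h < -1)) -> lim = 2*z + 1)
  WP_2: (h < -1 -> ((h < -1 -> ((not (h < -1)) and lim = 2*z + 1)) and ((not (h < -1)) -> lim = 2*z + 1))) and ((not (h < -1)) -> lim = 2*z + 1)
  WP_3: (h < -1 -> ((h < -1 -> ((h < -1 -> ((not (h < -1)) and lim = 2*z + 1)) and ((not (h < -1)) -> lim = 2*z + 1))) and ((not (h < -1)) -> lim = 2*z + 1))) and ((not (h < -1)) -> lim = 2*z + 1)
So before the loop: (h < -1 -> ((h < -1 -> ((h < -1 -> ((not (h < -1)) and lim = 2*z + 1)) and ((not (h < -1)) -> lim = 2*z + 1))) and ((not (h < -1)) -> lim = 2*z + 1))) and ((not (h < -1)) -> lim = 2*z + 1)
Before skip: (h < -1 -> ((h < -1 -> ((h < -1 -> ((not (h < -1)) and lim = 2*z + 1)) and ((not (h < -1)) -> lim = 2*z + 1))) and ((not (h < -1)) -> lim = 2*z + 1))) and ((not (h < -1)) -> lim = 2*z + 1)
Before skip: (h < -1 -> ((h < -1 -> ((h < -1 -> ((not (h < -1)) and lim = 2*z + 1)) and ((not (h < -1)) -> lim = 2*z + 1))) and ((not (h < -1)) -> lim = 2*z + 1))) and ((not (h < -1)) -> lim = 2*z + 1)
Answer: WP = (h < -1 -> ((h < -1 -> ((h < -1 -> ((not (h < -1)) and lim = 2*z + 1)) and ((not (h < -1)) -> lim = 2*z + 1))) and ((not (h < -1)) -> lim = 2*z + 1))) and ((not (h < -1)) -> lim = 2*z + 1)


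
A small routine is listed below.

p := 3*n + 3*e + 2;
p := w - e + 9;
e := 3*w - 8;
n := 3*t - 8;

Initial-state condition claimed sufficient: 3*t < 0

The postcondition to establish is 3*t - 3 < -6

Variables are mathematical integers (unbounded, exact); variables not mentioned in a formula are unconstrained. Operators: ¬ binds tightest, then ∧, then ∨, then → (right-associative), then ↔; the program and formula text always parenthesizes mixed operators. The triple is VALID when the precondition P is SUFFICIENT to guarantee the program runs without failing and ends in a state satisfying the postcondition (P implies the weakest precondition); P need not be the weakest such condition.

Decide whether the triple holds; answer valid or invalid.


Working backward. After the program, the postcondition 3*t - 3 < -6 must hold; in canonical form it is 3*t < -3.
Before n := 3*t - 8: 3*t < -3
Before e := 3*w - 8: 3*t < -3
Before p := w - e + 9: 3*t < -3
Before p := 3*n + 3*e + 2: 3*t < -3
The weakest precondition is 3*t < -3.
Check whether 3*t < 0 implies it.
Countermodel: at the initial state t = -1, the precondition holds but the weakest precondition fails.
Answer: invalid


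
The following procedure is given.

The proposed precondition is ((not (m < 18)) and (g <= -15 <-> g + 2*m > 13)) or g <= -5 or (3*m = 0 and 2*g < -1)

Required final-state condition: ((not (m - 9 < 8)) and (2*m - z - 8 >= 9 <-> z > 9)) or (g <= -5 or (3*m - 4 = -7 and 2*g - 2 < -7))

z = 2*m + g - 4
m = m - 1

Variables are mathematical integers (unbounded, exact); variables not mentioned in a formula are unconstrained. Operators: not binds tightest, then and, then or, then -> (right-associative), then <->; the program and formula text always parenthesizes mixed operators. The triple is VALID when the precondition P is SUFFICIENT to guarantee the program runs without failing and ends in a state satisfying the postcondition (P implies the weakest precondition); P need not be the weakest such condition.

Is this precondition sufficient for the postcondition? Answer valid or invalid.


Working backward. After the program, the postcondition ((not (m - 9 < 8)) and (2*m - z - 8 >= 9 <-> z > 9)) or (g <= -5 or (3*m - 4 = -7 and 2*g - 2 < -7)) must hold; in canonical form it is ((not (m < 17)) and (2*m >= z + 17 <-> z > 9)) or g <= -5 or (3*m = -3 and 2*g < -5).
Before m := m - 1: ((not (m < 18)) and (2*m >= z + 19 <-> z > 9)) or g <= -5 or (3*m = 0 and 2*g < -5)
Before z := 2*m + g - 4: ((not (m < 18)) and (g <= -15 <-> g + 2*m > 13)) or g <= -5 or (3*m = 0 and 2*g < -5)
The weakest precondition is ((not (m < 18)) and (g <= -15 <-> g + 2*m > 13)) or g <= -5 or (3*m = 0 and 2*g < -5).
Check whether ((not (m < 18)) and (g <= -15 <-> g + 2*m > 13)) or g <= -5 or (3*m = 0 and 2*g < -1) implies it.
Countermodel: at the initial state g = -2, m = 0, the precondition holds but the weakest precondition fails.
Answer: invalid


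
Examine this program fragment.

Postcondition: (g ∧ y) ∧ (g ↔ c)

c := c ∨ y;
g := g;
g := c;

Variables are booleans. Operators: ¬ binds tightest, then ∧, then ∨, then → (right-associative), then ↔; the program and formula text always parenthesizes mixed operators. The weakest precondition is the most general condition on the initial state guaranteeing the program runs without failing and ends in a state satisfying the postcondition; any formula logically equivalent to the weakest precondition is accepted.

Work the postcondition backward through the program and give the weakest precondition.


Working backward. After the program, the postcondition (g ∧ y) ∧ (g ↔ c) must hold; in canonical form it is g ∧ y ∧ (g ↔ c).
Before g := c: c ∧ y
Before g := g: c ∧ y
Before c := c ∨ y: (c ∨ y) ∧ y
Answer: WP = (c ∨ y) ∧ y


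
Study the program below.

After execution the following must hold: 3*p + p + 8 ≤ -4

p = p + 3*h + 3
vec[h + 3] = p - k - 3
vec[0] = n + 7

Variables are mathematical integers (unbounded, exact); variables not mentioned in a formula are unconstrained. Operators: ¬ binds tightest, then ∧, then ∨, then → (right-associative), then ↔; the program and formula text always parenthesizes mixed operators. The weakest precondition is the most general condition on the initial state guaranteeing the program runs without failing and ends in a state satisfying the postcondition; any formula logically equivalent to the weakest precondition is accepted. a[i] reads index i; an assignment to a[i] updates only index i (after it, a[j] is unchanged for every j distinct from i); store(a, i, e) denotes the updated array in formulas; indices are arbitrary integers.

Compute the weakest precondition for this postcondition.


Working backward. After the program, the postcondition 3*p + p + 8 ≤ -4 must hold; in canonical form it is 4*p ≤ -12.
Before vec[0] := n + 7: 4*p ≤ -12
Before vec[h + 3] := p - k - 3: 4*p ≤ -12
Before p := p + 3*h + 3: 12*h + 4*p ≤ -24
Answer: WP = 12*h + 4*p ≤ -24


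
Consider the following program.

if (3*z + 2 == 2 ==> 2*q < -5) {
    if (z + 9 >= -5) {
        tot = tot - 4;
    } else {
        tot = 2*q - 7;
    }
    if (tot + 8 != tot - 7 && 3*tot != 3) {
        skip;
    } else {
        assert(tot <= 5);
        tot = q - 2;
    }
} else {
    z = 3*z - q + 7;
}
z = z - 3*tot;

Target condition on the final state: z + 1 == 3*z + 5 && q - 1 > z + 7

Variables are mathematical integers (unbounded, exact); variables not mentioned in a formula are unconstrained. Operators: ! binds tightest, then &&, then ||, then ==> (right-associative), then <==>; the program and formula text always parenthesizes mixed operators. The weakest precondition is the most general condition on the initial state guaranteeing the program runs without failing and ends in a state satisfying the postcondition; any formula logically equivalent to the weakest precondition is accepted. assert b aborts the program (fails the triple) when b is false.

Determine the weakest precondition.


Working backward. After the program, the postcondition z + 1 == 3*z + 5 && q - 1 > z + 7 must hold; in canonical form it is 2*z == -4 && q > z + 8.
Before z := z - 3*tot: 2*z == 6*tot - 4 && q + 3*tot > z + 8
Then branch requires (z >= -14 ==> ((3*tot != 15 ==> (2*z == 6*tot - 28 && q + 3*tot > z + 20)) && ((!(3*tot != 15)) ==> (tot <= 9 && 2*z == 6*q - 16 && 4*q > z + 14)))) && ((!(z >= -14)) ==> ((6*q != 24 ==> (2*z == 12*q - 46 && 7*q > z + 29)) && ((!(6*q != 24)) ==> (2*q <= 12 && 2*z == 6*q - 16 && 4*q > z + 14)))); else branch requires 6*z == 2*q + 6*tot - 18 && 2*q + 3*tot > 3*z + 15.
Before the if: ((3*z == 0 ==> 2*q < -5) ==> ((z >= -14 ==> ((3*tot != 15 ==> (2*z == 6*tot - 28 && q + 3*tot > z + 20)) && ((!(3*tot != 15)) ==> (tot <= 9 && 2*z == 6*q - 16 && 4*q > z + 14)))) && ((!(z >= -14)) ==> ((6*q != 24 ==> (2*z == 12*q - 46 && 7*q > z + 29)) && ((!(6*q != 24)) ==> (2*q <= 12 && 2*z == 6*q - 16 && 4*q > z + 14)))))) && ((!(3*z == 0 ==> 2*q < -5)) ==> (6*z == 2*q + 6*tot - 18 && 2*q + 3*tot > 3*z + 15))
Answer: WP = ((3*z == 0 ==> 2*q < -5) ==> ((z >= -14 ==> ((3*tot != 15 ==> (2*z == 6*tot - 28 && q + 3*tot > z + 20)) && ((!(3*tot != 15)) ==> (tot <= 9 && 2*z == 6*q - 16 && 4*q > z + 14)))) && ((!(z >= -14)) ==> ((6*q != 24 ==> (2*z == 12*q - 46 && 7*q > z + 29)) && ((!(6*q != 24)) ==> (2*q <= 12 && 2*z == 6*q - 16 && 4*q > z + 14)))))) && ((!(3*z == 0 ==> 2*q < -5)) ==> (6*z == 2*q + 6*tot - 18 && 2*q + 3*tot > 3*z + 15))


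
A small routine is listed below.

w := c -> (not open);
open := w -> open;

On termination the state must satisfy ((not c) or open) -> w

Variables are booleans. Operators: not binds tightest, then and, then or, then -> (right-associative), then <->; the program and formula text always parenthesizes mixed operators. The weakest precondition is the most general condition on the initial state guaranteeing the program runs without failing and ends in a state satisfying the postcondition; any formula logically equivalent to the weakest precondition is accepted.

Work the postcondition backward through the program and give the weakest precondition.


Working backward. After the program, ((not c) or open) -> w must hold.
Before open := w -> open: ((not c) or (w -> open)) -> w
Before w := c -> (not open): ((not c) or ((c -> (not open)) -> open)) -> (c -> (not open))
Answer: WP = ((not c) or ((c -> (not open)) -> open)) -> (c -> (not open))


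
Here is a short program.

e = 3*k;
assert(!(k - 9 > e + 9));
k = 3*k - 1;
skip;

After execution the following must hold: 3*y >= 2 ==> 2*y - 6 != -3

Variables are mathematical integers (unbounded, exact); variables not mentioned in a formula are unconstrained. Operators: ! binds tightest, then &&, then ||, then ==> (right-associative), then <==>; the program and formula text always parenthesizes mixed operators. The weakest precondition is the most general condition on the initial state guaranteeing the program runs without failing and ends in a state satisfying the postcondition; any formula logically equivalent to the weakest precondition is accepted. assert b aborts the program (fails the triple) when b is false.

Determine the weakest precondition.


Working backward. After the program, the postcondition 3*y >= 2 ==> 2*y - 6 != -3 must hold; in canonical form it is 3*y >= 2 ==> 2*y != 3.
Before skip: 3*y >= 2 ==> 2*y != 3
Before k := 3*k - 1: 3*y >= 2 ==> 2*y != 3
Before assert !(k - 9 > e + 9): (!(k > e + 18)) && (3*y >= 2 ==> 2*y != 3)
Before e := 3*k: (!(2*k < -18)) && (3*y >= 2 ==> 2*y != 3)
Answer: WP = (!(2*k < -18)) && (3*y >= 2 ==> 2*y != 3)


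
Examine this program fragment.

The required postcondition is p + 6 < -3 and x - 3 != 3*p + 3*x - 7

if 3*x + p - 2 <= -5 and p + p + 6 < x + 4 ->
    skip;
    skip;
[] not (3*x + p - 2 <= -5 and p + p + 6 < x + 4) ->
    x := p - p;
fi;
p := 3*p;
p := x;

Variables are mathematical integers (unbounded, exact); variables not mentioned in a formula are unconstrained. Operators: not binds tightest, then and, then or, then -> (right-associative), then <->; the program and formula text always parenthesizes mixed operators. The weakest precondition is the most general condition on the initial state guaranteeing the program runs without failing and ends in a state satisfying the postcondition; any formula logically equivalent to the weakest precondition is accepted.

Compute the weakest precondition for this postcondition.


Working backward. After the program, the postcondition p + 6 < -3 and x - 3 != 3*p + 3*x - 7 must hold; in canonical form it is p < -9 and 3*p + 2*x != 4.
Before p := x: x < -9 and 5*x != 4
Before p := 3*p: x < -9 and 5*x != 4
Then branch requires x < -9 and 5*x != 4; else branch requires false.
Before the if: ((p + 3*x <= -3 and 2*p < x - 2) -> (x < -9 and 5*x != 4)) and p + 3*x <= -3 and 2*p < x - 2
Answer: WP = ((p + 3*x <= -3 and 2*p < x - 2) -> (x < -9 and 5*x != 4)) and p + 3*x <= -3 and 2*p < x - 2


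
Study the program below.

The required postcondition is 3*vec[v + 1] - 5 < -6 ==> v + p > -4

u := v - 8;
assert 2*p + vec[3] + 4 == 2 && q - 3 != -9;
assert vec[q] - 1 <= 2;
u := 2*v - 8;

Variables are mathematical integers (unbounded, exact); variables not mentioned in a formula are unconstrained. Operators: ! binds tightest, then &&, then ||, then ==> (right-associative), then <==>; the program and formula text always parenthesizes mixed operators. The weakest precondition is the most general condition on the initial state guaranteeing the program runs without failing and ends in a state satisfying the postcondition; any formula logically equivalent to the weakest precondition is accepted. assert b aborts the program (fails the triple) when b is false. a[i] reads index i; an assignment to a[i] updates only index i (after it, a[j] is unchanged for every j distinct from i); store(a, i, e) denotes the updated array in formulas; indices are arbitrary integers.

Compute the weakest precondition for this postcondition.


Working backward. After the program, the postcondition 3*vec[v + 1] - 5 < -6 ==> v + p > -4 must hold; in canonical form it is 3*vec[v + 1] < -1 ==> p + v > -4.
Before u := 2*v - 8: 3*vec[v + 1] < -1 ==> p + v > -4
Before assert vec[q] - 1 <= 2: vec[q] <= 3 && (3*vec[v + 1] < -1 ==> p + v > -4)
Before assert 2*p + vec[3] + 4 == 2 && q - 3 != -9: vec[3] + 2*p == -2 && q != -6 && vec[q] <= 3 && (3*vec[v + 1] < -1 ==> p + v > -4)
Before u := v - 8: vec[3] + 2*p == -2 && q != -6 && vec[q] <= 3 && (3*vec[v + 1] < -1 ==> p + v > -4)
Answer: WP = vec[3] + 2*p == -2 && q != -6 && vec[q] <= 3 && (3*vec[v + 1] < -1 ==> p + v > -4)


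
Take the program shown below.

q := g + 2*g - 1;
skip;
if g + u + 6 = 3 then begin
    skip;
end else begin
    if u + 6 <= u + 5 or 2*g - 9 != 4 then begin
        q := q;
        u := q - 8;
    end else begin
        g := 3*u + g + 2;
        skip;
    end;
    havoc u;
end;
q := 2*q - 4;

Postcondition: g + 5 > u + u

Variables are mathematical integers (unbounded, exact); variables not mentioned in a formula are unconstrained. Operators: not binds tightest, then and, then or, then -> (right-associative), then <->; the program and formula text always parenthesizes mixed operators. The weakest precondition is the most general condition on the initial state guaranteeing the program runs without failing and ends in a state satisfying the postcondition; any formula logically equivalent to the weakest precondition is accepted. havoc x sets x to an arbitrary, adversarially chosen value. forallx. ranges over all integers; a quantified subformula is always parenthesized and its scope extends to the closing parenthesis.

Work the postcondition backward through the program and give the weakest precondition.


Working backward. After the program, the postcondition g + 5 > u + u must hold; in canonical form it is g > 2*u - 5.
Before q := 2*q - 4: g > 2*u - 5
Then branch requires g > 2*u - 5; else branch requires (2*g != 13 -> (forall u_1. g > 2*u_1 - 5)) and ((not (2*g != 13)) -> (forall u_1. g + 3*u > 2*u_1 - 7)).
Before the if: (g + u = -3 -> g > 2*u - 5) and ((not (g + u = -3)) -> ((2*g != 13 -> (forall u_1. g > 2*u_1 - 5)) and ((not (2*g != 13)) -> (forall u_1. g + 3*u > 2*u_1 - 7))))
Before skip: (g + u = -3 -> g > 2*u - 5) and ((not (g + u = -3)) -> ((2*g != 13 -> (forall u_1. g > 2*u_1 - 5)) and ((not (2*g != 13)) -> (forall u_1. g + 3*u > 2*u_1 - 7))))
Before q := g + 2*g - 1: (g + u = -3 -> g > 2*u - 5) and ((not (g + u = -3)) -> ((2*g != 13 -> (forall u_1. g > 2*u_1 - 5)) and ((not (2*g != 13)) -> (forall u_1. g + 3*u > 2*u_1 - 7))))
Answer: WP = (g + u = -3 -> g > 2*u - 5) and ((not (g + u = -3)) -> ((2*g != 13 -> (forall u_1. g > 2*u_1 - 5)) and ((not (2*g != 13)) -> (forall u_1. g + 3*u > 2*u_1 - 7))))
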